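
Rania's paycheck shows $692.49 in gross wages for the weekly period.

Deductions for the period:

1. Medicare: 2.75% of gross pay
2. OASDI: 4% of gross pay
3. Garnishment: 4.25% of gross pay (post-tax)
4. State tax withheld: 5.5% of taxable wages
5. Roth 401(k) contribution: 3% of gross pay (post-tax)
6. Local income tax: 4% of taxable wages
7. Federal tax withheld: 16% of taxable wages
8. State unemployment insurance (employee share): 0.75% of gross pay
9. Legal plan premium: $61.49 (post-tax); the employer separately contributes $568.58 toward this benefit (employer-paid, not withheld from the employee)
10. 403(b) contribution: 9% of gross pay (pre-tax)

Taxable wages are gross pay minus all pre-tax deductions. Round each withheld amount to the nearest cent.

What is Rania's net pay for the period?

$305.85

403(b) contribution: $692.49 × 0.09 = $62.32
Taxable wages = $692.49 − $62.32 = $630.17
State tax withheld: $630.17 × 0.055 = $34.66
Local income tax: $630.17 × 0.04 = $25.21
Federal tax withheld: $630.17 × 0.16 = $100.83
Medicare: $692.49 × 0.0275 = $19.04
State unemployment insurance (employee share): $692.49 × 0.0075 = $5.19
OASDI: $692.49 × 0.04 = $27.70
Roth 401(k) contribution: $692.49 × 0.03 = $20.77
Legal plan premium: $61.49
Garnishment: $692.49 × 0.0425 = $29.43
(Employer's $568.58 toward legal plan premium is not withheld from the employee.)
Total deductions = $62.32 + $34.66 + $25.21 + $100.83 + $19.04 + $5.19 + $27.70 + $20.77 + $61.49 + $29.43 = $386.64
Net pay = $692.49 − $386.64 = $305.85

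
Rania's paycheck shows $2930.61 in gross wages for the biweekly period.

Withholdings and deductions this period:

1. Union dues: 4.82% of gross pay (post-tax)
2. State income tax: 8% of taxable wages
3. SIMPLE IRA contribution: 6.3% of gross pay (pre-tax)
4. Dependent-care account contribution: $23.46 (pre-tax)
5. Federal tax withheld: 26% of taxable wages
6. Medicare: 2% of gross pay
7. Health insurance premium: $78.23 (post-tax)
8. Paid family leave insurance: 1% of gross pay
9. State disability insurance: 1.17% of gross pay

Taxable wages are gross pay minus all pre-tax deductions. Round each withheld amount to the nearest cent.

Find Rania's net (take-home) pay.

SIMPLE IRA contribution: $2930.61 × 0.063 = $184.63
Dependent-care account contribution: $23.46
Pre-tax total = $184.63 + $23.46 = $208.09
Taxable wages = $2930.61 − $208.09 = $2722.52
Federal tax withheld: $2722.52 × 0.26 = $707.86
State income tax: $2722.52 × 0.08 = $217.80
Medicare: $2930.61 × 0.02 = $58.61
Paid family leave insurance: $2930.61 × 0.01 = $29.31
State disability insurance: $2930.61 × 0.0117 = $34.29
Health insurance premium: $78.23
Union dues: $2930.61 × 0.0482 = $141.26
Total deductions = $184.63 + $23.46 + $707.86 + $217.80 + $58.61 + $29.31 + $34.29 + $78.23 + $141.26 = $1475.45
Net pay = $2930.61 − $1475.45 = $1455.16

$1455.16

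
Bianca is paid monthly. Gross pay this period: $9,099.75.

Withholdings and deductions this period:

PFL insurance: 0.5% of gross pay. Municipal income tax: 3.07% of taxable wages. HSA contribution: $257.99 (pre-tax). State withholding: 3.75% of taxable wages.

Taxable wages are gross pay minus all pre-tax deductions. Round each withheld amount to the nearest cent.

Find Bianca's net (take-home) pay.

HSA contribution: $257.99
Taxable wages = $9,099.75 − $257.99 = $8,841.76
State withholding: $8,841.76 × 0.0375 = $331.57
Municipal income tax: $8,841.76 × 0.0307 = $271.44
PFL insurance: $9,099.75 × 0.005 = $45.50
Total deductions = $257.99 + $331.57 + $271.44 + $45.50 = $906.50
Net pay = $9,099.75 − $906.50 = $8,193.25

$8,193.25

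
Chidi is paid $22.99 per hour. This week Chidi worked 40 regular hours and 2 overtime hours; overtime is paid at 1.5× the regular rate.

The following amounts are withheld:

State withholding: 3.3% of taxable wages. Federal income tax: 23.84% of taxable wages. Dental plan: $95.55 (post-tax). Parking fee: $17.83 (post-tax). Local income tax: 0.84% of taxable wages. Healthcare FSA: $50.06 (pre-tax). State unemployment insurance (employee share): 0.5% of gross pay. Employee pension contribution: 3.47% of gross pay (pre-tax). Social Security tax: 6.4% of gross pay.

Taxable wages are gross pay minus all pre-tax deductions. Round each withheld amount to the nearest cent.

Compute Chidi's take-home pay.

$469.62

Regular pay: 40 × $22.99 = $919.60
Overtime pay: 2 × $22.99 × 1.5 = $68.97
Gross pay = $919.60 + $68.97 = $988.57
Employee pension contribution: $988.57 × 0.0347 = $34.30
Healthcare FSA: $50.06
Pre-tax total = $34.30 + $50.06 = $84.36
Taxable wages = $988.57 − $84.36 = $904.21
Local income tax: $904.21 × 0.0084 = $7.60
Federal income tax: $904.21 × 0.2384 = $215.56
State withholding: $904.21 × 0.033 = $29.84
Social Security tax: $988.57 × 0.064 = $63.27
State unemployment insurance (employee share): $988.57 × 0.005 = $4.94
Parking fee: $17.83
Dental plan: $95.55
Total deductions = $34.30 + $50.06 + $7.60 + $215.56 + $29.84 + $63.27 + $4.94 + $17.83 + $95.55 = $518.95
Net pay = $988.57 − $518.95 = $469.62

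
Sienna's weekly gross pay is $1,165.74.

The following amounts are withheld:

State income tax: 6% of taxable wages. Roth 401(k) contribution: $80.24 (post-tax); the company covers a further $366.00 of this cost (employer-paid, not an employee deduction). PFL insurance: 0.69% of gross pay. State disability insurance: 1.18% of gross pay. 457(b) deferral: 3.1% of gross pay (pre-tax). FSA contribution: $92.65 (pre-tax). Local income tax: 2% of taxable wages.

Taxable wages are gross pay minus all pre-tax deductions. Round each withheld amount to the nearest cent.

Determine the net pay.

FSA contribution: $92.65
457(b) deferral: $1,165.74 × 0.031 = $36.14
Pre-tax total = $92.65 + $36.14 = $128.79
Taxable wages = $1,165.74 − $128.79 = $1,036.95
State income tax: $1,036.95 × 0.06 = $62.22
Local income tax: $1,036.95 × 0.02 = $20.74
State disability insurance: $1,165.74 × 0.0118 = $13.76
PFL insurance: $1,165.74 × 0.0069 = $8.04
Roth 401(k) contribution: $80.24
(Employer's $366.00 toward Roth 401(k) contribution is not withheld from the employee.)
Total deductions = $92.65 + $36.14 + $62.22 + $20.74 + $13.76 + $8.04 + $80.24 = $313.79
Net pay = $1,165.74 − $313.79 = $851.95

$851.95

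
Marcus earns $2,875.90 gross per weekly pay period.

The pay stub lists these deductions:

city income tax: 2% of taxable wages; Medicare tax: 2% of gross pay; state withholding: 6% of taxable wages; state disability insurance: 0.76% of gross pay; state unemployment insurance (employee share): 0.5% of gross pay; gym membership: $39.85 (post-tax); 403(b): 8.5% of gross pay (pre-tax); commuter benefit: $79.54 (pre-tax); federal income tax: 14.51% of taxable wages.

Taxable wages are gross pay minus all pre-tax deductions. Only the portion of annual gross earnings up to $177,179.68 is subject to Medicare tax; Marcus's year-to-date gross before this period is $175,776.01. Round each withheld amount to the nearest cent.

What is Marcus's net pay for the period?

Commuter benefit: $79.54
403(b): $2,875.90 × 0.085 = $244.45
Pre-tax total = $79.54 + $244.45 = $323.99
Taxable wages = $2,875.90 − $323.99 = $2,551.91
State withholding: $2,551.91 × 0.06 = $153.11
Federal income tax: $2,551.91 × 0.1451 = $370.28
City income tax: $2,551.91 × 0.02 = $51.04
State disability insurance: $2,875.90 × 0.0076 = $21.86
State unemployment insurance (employee share): $2,875.90 × 0.005 = $14.38
Medicare tax: only $177,179.68 − $175,776.01 = $1,403.67 of this check is subject → $1,403.67 × 0.02 = $28.07
Gym membership: $39.85
Total deductions = $79.54 + $244.45 + $153.11 + $370.28 + $51.04 + $21.86 + $14.38 + $28.07 + $39.85 = $1,002.58
Net pay = $2,875.90 − $1,002.58 = $1,873.32

$1,873.32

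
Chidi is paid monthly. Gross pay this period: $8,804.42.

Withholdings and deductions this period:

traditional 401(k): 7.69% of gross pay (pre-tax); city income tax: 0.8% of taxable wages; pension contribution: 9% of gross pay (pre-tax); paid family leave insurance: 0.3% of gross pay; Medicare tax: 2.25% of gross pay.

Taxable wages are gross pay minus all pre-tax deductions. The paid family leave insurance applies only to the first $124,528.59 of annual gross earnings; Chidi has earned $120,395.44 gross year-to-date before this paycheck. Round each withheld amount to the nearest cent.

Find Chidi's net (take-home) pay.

Pension contribution: $8,804.42 × 0.09 = $792.40
Traditional 401(k): $8,804.42 × 0.0769 = $677.06
Pre-tax total = $792.40 + $677.06 = $1,469.46
Taxable wages = $8,804.42 − $1,469.46 = $7,334.96
City income tax: $7,334.96 × 0.008 = $58.68
Paid family leave insurance: only $124,528.59 − $120,395.44 = $4,133.15 of this check is subject → $4,133.15 × 0.003 = $12.40
Medicare tax: $8,804.42 × 0.0225 = $198.10
Total deductions = $792.40 + $677.06 + $58.68 + $12.40 + $198.10 = $1,738.64
Net pay = $8,804.42 − $1,738.64 = $7,065.78

$7,065.78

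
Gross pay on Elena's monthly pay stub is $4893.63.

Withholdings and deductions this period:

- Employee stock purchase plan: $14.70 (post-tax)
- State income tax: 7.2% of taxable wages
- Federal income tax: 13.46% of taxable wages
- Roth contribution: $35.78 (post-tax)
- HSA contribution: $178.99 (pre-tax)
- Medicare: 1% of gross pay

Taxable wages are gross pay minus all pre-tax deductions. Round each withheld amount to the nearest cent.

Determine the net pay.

HSA contribution: $178.99
Taxable wages = $4893.63 − $178.99 = $4714.64
Federal income tax: $4714.64 × 0.1346 = $634.59
State income tax: $4714.64 × 0.072 = $339.45
Medicare: $4893.63 × 0.01 = $48.94
Employee stock purchase plan: $14.70
Roth contribution: $35.78
Total deductions = $178.99 + $634.59 + $339.45 + $48.94 + $14.70 + $35.78 = $1252.45
Net pay = $4893.63 − $1252.45 = $3641.18

$3641.18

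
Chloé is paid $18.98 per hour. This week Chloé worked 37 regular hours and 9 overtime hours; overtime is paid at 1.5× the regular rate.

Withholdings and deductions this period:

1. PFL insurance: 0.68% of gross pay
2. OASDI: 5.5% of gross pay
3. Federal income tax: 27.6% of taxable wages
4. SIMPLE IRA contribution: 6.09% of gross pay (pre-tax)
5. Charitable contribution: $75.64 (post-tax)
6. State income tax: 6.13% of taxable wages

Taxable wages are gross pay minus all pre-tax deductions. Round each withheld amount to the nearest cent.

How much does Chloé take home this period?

Regular pay: 37 × $18.98 = $702.26
Overtime pay: 9 × $18.98 × 1.5 = $256.23
Gross pay = $702.26 + $256.23 = $958.49
SIMPLE IRA contribution: $958.49 × 0.0609 = $58.37
Taxable wages = $958.49 − $58.37 = $900.12
Federal income tax: $900.12 × 0.276 = $248.43
State income tax: $900.12 × 0.0613 = $55.18
OASDI: $958.49 × 0.055 = $52.72
PFL insurance: $958.49 × 0.0068 = $6.52
Charitable contribution: $75.64
Total deductions = $58.37 + $248.43 + $55.18 + $52.72 + $6.52 + $75.64 = $496.86
Net pay = $958.49 − $496.86 = $461.63

$461.63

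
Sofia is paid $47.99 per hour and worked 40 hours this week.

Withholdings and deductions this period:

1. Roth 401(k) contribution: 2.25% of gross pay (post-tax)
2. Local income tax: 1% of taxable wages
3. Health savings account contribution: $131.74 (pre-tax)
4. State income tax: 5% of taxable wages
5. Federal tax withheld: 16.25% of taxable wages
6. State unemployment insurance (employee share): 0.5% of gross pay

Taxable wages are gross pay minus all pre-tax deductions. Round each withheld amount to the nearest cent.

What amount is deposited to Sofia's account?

Gross pay: 40 × $47.99 = $1,919.60
Health savings account contribution: $131.74
Taxable wages = $1,919.60 − $131.74 = $1,787.86
State income tax: $1,787.86 × 0.05 = $89.39
Local income tax: $1,787.86 × 0.01 = $17.88
Federal tax withheld: $1,787.86 × 0.1625 = $290.53
State unemployment insurance (employee share): $1,919.60 × 0.005 = $9.60
Roth 401(k) contribution: $1,919.60 × 0.0225 = $43.19
Total deductions = $131.74 + $89.39 + $17.88 + $290.53 + $9.60 + $43.19 = $582.33
Net pay = $1,919.60 − $582.33 = $1,337.27

$1,337.27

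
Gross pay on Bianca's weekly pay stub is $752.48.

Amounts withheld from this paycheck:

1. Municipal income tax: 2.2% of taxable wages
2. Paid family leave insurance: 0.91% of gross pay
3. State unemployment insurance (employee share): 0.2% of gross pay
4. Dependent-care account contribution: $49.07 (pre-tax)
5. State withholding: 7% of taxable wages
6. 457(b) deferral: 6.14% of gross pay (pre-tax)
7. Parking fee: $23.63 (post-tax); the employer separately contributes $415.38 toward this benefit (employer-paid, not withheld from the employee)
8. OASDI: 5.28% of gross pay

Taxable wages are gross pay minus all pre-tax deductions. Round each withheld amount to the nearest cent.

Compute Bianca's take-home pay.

$525.04

Dependent-care account contribution: $49.07
457(b) deferral: $752.48 × 0.0614 = $46.20
Pre-tax total = $49.07 + $46.20 = $95.27
Taxable wages = $752.48 − $95.27 = $657.21
State withholding: $657.21 × 0.07 = $46.00
Municipal income tax: $657.21 × 0.022 = $14.46
Paid family leave insurance: $752.48 × 0.0091 = $6.85
OASDI: $752.48 × 0.0528 = $39.73
State unemployment insurance (employee share): $752.48 × 0.002 = $1.50
Parking fee: $23.63
(Employer's $415.38 toward parking fee is not withheld from the employee.)
Total deductions = $49.07 + $46.20 + $46.00 + $14.46 + $6.85 + $39.73 + $1.50 + $23.63 = $227.44
Net pay = $752.48 − $227.44 = $525.04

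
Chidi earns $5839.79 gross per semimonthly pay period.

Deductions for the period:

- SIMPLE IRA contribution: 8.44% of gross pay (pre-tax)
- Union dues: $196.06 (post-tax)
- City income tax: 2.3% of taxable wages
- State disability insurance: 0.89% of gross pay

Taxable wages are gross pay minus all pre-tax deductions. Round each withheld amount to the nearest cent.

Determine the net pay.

SIMPLE IRA contribution: $5839.79 × 0.0844 = $492.88
Taxable wages = $5839.79 − $492.88 = $5346.91
City income tax: $5346.91 × 0.023 = $122.98
State disability insurance: $5839.79 × 0.0089 = $51.97
Union dues: $196.06
Total deductions = $492.88 + $122.98 + $51.97 + $196.06 = $863.89
Net pay = $5839.79 − $863.89 = $4975.90

$4975.90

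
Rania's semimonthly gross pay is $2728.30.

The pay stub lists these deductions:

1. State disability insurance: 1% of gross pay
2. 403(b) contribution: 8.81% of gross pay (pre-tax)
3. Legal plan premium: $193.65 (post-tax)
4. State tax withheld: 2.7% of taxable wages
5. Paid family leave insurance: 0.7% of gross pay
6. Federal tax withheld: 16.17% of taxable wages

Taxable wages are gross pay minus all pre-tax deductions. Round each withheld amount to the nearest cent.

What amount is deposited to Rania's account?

$1778.44

403(b) contribution: $2728.30 × 0.0881 = $240.36
Taxable wages = $2728.30 − $240.36 = $2487.94
State tax withheld: $2487.94 × 0.027 = $67.17
Federal tax withheld: $2487.94 × 0.1617 = $402.30
Paid family leave insurance: $2728.30 × 0.007 = $19.10
State disability insurance: $2728.30 × 0.01 = $27.28
Legal plan premium: $193.65
Total deductions = $240.36 + $67.17 + $402.30 + $19.10 + $27.28 + $193.65 = $949.86
Net pay = $2728.30 − $949.86 = $1778.44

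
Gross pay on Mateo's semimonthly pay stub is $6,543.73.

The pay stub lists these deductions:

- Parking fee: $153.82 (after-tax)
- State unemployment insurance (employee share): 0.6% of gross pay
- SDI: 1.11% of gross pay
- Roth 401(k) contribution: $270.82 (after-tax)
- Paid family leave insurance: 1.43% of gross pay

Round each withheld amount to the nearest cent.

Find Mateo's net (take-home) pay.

$5,913.61

SDI: $6,543.73 × 0.0111 = $72.64
Paid family leave insurance: $6,543.73 × 0.0143 = $93.58
State unemployment insurance (employee share): $6,543.73 × 0.006 = $39.26
Roth 401(k) contribution: $270.82
Parking fee: $153.82
Total deductions = $72.64 + $93.58 + $39.26 + $270.82 + $153.82 = $630.12
Net pay = $6,543.73 − $630.12 = $5,913.61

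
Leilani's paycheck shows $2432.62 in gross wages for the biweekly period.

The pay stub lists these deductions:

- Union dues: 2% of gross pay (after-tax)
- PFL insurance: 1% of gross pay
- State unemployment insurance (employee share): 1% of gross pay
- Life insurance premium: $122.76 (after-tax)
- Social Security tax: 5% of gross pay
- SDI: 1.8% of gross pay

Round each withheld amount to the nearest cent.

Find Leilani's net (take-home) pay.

$2047.13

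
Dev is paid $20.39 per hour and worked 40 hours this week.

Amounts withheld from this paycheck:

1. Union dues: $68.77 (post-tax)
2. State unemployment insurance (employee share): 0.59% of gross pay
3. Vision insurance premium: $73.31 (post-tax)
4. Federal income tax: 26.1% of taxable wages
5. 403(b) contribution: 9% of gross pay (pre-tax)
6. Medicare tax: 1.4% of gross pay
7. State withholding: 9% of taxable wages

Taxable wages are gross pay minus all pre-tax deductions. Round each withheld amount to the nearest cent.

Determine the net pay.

$323.38

Gross pay: 40 × $20.39 = $815.60
403(b) contribution: $815.60 × 0.09 = $73.40
Taxable wages = $815.60 − $73.40 = $742.20
Federal income tax: $742.20 × 0.261 = $193.71
State withholding: $742.20 × 0.09 = $66.80
State unemployment insurance (employee share): $815.60 × 0.0059 = $4.81
Medicare tax: $815.60 × 0.014 = $11.42
Vision insurance premium: $73.31
Union dues: $68.77
Total deductions = $73.40 + $193.71 + $66.80 + $4.81 + $11.42 + $73.31 + $68.77 = $492.22
Net pay = $815.60 − $492.22 = $323.38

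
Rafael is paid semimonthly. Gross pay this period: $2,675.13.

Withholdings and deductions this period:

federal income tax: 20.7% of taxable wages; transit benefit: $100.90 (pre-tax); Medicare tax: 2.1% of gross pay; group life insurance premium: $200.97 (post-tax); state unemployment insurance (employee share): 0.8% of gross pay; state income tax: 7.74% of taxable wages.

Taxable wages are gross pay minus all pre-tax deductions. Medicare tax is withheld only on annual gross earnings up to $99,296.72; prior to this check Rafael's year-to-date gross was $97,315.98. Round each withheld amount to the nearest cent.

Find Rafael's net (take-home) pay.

$1,578.14

Transit benefit: $100.90
Taxable wages = $2,675.13 − $100.90 = $2,574.23
Federal income tax: $2,574.23 × 0.207 = $532.87
State income tax: $2,574.23 × 0.0774 = $199.25
State unemployment insurance (employee share): $2,675.13 × 0.008 = $21.40
Medicare tax: only $99,296.72 − $97,315.98 = $1,980.74 of this check is subject → $1,980.74 × 0.021 = $41.60
Group life insurance premium: $200.97
Total deductions = $100.90 + $532.87 + $199.25 + $21.40 + $41.60 + $200.97 = $1,096.99
Net pay = $2,675.13 − $1,096.99 = $1,578.14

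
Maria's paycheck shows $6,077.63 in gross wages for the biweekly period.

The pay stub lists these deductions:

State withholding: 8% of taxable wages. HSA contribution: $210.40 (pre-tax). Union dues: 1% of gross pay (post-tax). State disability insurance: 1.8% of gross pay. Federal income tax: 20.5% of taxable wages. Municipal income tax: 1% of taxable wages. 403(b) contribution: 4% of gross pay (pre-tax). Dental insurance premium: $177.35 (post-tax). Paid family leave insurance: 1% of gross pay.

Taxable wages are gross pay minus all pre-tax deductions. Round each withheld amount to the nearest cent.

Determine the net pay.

403(b) contribution: $6,077.63 × 0.04 = $243.11
HSA contribution: $210.40
Pre-tax total = $243.11 + $210.40 = $453.51
Taxable wages = $6,077.63 − $453.51 = $5,624.12
State withholding: $5,624.12 × 0.08 = $449.93
Federal income tax: $5,624.12 × 0.205 = $1,152.94
Municipal income tax: $5,624.12 × 0.01 = $56.24
Paid family leave insurance: $6,077.63 × 0.01 = $60.78
State disability insurance: $6,077.63 × 0.018 = $109.40
Union dues: $6,077.63 × 0.01 = $60.78
Dental insurance premium: $177.35
Total deductions = $243.11 + $210.40 + $449.93 + $1,152.94 + $56.24 + $60.78 + $109.40 + $60.78 + $177.35 = $2,520.93
Net pay = $6,077.63 − $2,520.93 = $3,556.70

$3,556.70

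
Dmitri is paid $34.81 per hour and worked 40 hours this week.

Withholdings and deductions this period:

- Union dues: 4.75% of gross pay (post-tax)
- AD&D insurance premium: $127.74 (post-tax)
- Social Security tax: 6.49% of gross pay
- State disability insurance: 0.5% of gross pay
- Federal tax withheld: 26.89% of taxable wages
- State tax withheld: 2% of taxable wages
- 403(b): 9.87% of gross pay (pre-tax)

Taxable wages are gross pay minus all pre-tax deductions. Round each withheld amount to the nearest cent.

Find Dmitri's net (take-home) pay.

$601.20

Gross pay: 40 × $34.81 = $1,392.40
403(b): $1,392.40 × 0.0987 = $137.43
Taxable wages = $1,392.40 − $137.43 = $1,254.97
State tax withheld: $1,254.97 × 0.02 = $25.10
Federal tax withheld: $1,254.97 × 0.2689 = $337.46
State disability insurance: $1,392.40 × 0.005 = $6.96
Social Security tax: $1,392.40 × 0.0649 = $90.37
AD&D insurance premium: $127.74
Union dues: $1,392.40 × 0.0475 = $66.14
Total deductions = $137.43 + $25.10 + $337.46 + $6.96 + $90.37 + $127.74 + $66.14 = $791.20
Net pay = $1,392.40 − $791.20 = $601.20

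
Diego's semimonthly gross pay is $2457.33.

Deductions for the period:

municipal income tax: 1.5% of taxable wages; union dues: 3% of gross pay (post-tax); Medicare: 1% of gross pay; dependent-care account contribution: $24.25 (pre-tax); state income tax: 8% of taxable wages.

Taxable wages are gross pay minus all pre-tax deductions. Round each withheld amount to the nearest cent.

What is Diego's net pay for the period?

Dependent-care account contribution: $24.25
Taxable wages = $2457.33 − $24.25 = $2433.08
State income tax: $2433.08 × 0.08 = $194.65
Municipal income tax: $2433.08 × 0.015 = $36.50
Medicare: $2457.33 × 0.01 = $24.57
Union dues: $2457.33 × 0.03 = $73.72
Total deductions = $24.25 + $194.65 + $36.50 + $24.57 + $73.72 = $353.69
Net pay = $2457.33 − $353.69 = $2103.64

$2103.64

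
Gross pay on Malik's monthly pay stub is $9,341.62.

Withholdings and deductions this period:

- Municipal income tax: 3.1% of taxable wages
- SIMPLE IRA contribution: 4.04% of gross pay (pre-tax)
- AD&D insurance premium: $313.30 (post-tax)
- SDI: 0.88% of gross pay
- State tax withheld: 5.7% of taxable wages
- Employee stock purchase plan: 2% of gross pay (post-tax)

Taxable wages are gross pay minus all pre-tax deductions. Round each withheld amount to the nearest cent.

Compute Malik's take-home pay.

$7,593.03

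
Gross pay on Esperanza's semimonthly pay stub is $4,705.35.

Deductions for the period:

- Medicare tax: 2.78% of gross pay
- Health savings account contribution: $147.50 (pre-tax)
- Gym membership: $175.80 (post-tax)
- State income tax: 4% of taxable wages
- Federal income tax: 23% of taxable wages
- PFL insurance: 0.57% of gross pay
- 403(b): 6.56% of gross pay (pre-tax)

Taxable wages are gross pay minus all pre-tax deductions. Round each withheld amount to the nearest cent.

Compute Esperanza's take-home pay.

$2,768.47

Health savings account contribution: $147.50
403(b): $4,705.35 × 0.0656 = $308.67
Pre-tax total = $147.50 + $308.67 = $456.17
Taxable wages = $4,705.35 − $456.17 = $4,249.18
State income tax: $4,249.18 × 0.04 = $169.97
Federal income tax: $4,249.18 × 0.23 = $977.31
PFL insurance: $4,705.35 × 0.0057 = $26.82
Medicare tax: $4,705.35 × 0.0278 = $130.81
Gym membership: $175.80
Total deductions = $147.50 + $308.67 + $169.97 + $977.31 + $26.82 + $130.81 + $175.80 = $1,936.88
Net pay = $4,705.35 − $1,936.88 = $2,768.47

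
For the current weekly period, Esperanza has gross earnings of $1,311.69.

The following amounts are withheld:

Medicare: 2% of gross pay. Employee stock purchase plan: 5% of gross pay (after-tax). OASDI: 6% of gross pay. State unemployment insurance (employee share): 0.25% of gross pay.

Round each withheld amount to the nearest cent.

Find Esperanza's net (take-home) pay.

$1,137.90

Medicare: $1,311.69 × 0.02 = $26.23
State unemployment insurance (employee share): $1,311.69 × 0.0025 = $3.28
OASDI: $1,311.69 × 0.06 = $78.70
Employee stock purchase plan: $1,311.69 × 0.05 = $65.58
Total deductions = $26.23 + $3.28 + $78.70 + $65.58 = $173.79
Net pay = $1,311.69 − $173.79 = $1,137.90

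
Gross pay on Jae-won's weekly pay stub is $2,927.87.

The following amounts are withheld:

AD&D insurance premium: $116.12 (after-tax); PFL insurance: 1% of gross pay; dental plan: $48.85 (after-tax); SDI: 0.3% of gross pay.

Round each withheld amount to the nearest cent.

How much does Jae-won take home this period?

$2,724.84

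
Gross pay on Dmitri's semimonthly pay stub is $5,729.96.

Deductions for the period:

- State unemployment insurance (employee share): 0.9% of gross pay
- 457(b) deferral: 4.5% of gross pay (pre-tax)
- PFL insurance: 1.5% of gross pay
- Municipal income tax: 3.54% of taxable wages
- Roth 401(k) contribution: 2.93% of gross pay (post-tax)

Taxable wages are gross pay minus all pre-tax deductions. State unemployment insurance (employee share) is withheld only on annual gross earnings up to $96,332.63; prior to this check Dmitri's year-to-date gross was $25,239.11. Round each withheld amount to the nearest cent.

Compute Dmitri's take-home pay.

457(b) deferral: $5,729.96 × 0.045 = $257.85
Taxable wages = $5,729.96 − $257.85 = $5,472.11
Municipal income tax: $5,472.11 × 0.0354 = $193.71
PFL insurance: $5,729.96 × 0.015 = $85.95
State unemployment insurance (employee share): cap not yet reached, full $5,729.96 is subject → $5,729.96 × 0.009 = $51.57
Roth 401(k) contribution: $5,729.96 × 0.0293 = $167.89
Total deductions = $257.85 + $193.71 + $85.95 + $51.57 + $167.89 = $756.97
Net pay = $5,729.96 − $756.97 = $4,972.99

$4,972.99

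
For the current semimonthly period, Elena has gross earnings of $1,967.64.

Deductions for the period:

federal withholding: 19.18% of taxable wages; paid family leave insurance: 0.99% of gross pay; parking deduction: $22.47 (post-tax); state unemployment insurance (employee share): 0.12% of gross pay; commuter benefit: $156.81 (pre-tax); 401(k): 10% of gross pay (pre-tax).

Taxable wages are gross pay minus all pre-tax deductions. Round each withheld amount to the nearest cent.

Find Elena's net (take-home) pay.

Commuter benefit: $156.81
401(k): $1,967.64 × 0.1 = $196.76
Pre-tax total = $156.81 + $196.76 = $353.57
Taxable wages = $1,967.64 − $353.57 = $1,614.07
Federal withholding: $1,614.07 × 0.1918 = $309.58
State unemployment insurance (employee share): $1,967.64 × 0.0012 = $2.36
Paid family leave insurance: $1,967.64 × 0.0099 = $19.48
Parking deduction: $22.47
Total deductions = $156.81 + $196.76 + $309.58 + $2.36 + $19.48 + $22.47 = $707.46
Net pay = $1,967.64 − $707.46 = $1,260.18

$1,260.18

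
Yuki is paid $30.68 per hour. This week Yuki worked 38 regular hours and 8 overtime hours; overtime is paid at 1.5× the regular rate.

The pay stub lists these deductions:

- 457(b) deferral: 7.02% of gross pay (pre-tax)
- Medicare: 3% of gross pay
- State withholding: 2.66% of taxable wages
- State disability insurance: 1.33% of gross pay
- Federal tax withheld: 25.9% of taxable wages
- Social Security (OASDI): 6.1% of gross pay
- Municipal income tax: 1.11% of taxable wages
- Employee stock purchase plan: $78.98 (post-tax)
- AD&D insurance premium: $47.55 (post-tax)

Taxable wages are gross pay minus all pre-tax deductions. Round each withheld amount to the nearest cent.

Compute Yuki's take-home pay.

$716.61

Regular pay: 38 × $30.68 = $1165.84
Overtime pay: 8 × $30.68 × 1.5 = $368.16
Gross pay = $1165.84 + $368.16 = $1534.00
457(b) deferral: $1534.00 × 0.0702 = $107.69
Taxable wages = $1534.00 − $107.69 = $1426.31
Municipal income tax: $1426.31 × 0.0111 = $15.83
Federal tax withheld: $1426.31 × 0.259 = $369.41
State withholding: $1426.31 × 0.0266 = $37.94
Medicare: $1534.00 × 0.03 = $46.02
Social Security (OASDI): $1534.00 × 0.061 = $93.57
State disability insurance: $1534.00 × 0.0133 = $20.40
AD&D insurance premium: $47.55
Employee stock purchase plan: $78.98
Total deductions = $107.69 + $15.83 + $369.41 + $37.94 + $46.02 + $93.57 + $20.40 + $47.55 + $78.98 = $817.39
Net pay = $1534.00 − $817.39 = $716.61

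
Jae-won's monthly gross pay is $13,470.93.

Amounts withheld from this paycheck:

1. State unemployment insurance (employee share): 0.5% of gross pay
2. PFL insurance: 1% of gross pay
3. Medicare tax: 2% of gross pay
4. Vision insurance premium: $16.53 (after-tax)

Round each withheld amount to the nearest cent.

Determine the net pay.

Medicare tax: $13,470.93 × 0.02 = $269.42
State unemployment insurance (employee share): $13,470.93 × 0.005 = $67.35
PFL insurance: $13,470.93 × 0.01 = $134.71
Vision insurance premium: $16.53
Total deductions = $269.42 + $67.35 + $134.71 + $16.53 = $488.01
Net pay = $13,470.93 − $488.01 = $12,982.92

$12,982.92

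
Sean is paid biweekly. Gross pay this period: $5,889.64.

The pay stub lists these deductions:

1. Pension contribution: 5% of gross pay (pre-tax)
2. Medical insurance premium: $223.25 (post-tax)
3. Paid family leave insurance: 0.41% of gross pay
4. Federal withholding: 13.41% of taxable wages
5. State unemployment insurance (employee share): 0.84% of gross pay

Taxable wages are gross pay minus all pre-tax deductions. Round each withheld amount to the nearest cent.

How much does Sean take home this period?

$4,547.98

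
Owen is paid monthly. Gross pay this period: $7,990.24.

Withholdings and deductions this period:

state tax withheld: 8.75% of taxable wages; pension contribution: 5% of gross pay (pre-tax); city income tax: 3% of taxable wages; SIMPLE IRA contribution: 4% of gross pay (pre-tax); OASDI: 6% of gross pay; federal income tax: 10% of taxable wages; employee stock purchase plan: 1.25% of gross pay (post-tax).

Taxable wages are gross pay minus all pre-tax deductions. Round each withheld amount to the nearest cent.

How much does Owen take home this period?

SIMPLE IRA contribution: $7,990.24 × 0.04 = $319.61
Pension contribution: $7,990.24 × 0.05 = $399.51
Pre-tax total = $319.61 + $399.51 = $719.12
Taxable wages = $7,990.24 − $719.12 = $7,271.12
City income tax: $7,271.12 × 0.03 = $218.13
State tax withheld: $7,271.12 × 0.0875 = $636.22
Federal income tax: $7,271.12 × 0.1 = $727.11
OASDI: $7,990.24 × 0.06 = $479.41
Employee stock purchase plan: $7,990.24 × 0.0125 = $99.88
Total deductions = $319.61 + $399.51 + $218.13 + $636.22 + $727.11 + $479.41 + $99.88 = $2,879.87
Net pay = $7,990.24 − $2,879.87 = $5,110.37

$5,110.37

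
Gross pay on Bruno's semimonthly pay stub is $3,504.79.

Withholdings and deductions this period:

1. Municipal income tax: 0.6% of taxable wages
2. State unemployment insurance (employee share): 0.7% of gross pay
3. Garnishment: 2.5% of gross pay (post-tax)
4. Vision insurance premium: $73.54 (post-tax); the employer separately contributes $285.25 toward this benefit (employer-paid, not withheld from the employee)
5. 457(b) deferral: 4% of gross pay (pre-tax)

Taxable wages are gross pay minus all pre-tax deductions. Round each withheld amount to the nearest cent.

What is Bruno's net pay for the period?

457(b) deferral: $3,504.79 × 0.04 = $140.19
Taxable wages = $3,504.79 − $140.19 = $3,364.60
Municipal income tax: $3,364.60 × 0.006 = $20.19
State unemployment insurance (employee share): $3,504.79 × 0.007 = $24.53
Vision insurance premium: $73.54
Garnishment: $3,504.79 × 0.025 = $87.62
(Employer's $285.25 toward vision insurance premium is not withheld from the employee.)
Total deductions = $140.19 + $20.19 + $24.53 + $73.54 + $87.62 = $346.07
Net pay = $3,504.79 − $346.07 = $3,158.72

$3,158.72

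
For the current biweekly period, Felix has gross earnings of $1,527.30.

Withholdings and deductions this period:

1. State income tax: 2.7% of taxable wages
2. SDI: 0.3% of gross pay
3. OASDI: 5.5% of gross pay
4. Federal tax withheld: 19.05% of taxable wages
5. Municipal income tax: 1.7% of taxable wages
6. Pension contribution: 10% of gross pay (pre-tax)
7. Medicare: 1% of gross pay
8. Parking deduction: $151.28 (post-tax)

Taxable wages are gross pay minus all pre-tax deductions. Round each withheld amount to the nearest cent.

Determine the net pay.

$797.10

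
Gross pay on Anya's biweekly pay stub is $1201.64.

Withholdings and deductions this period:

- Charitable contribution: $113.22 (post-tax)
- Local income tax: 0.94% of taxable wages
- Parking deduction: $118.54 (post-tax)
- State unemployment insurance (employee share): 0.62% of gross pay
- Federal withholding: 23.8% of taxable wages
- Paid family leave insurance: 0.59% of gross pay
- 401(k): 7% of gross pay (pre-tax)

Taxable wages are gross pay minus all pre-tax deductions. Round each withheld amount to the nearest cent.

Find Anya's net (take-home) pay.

$594.76

401(k): $1201.64 × 0.07 = $84.11
Taxable wages = $1201.64 − $84.11 = $1117.53
Federal withholding: $1117.53 × 0.238 = $265.97
Local income tax: $1117.53 × 0.0094 = $10.50
State unemployment insurance (employee share): $1201.64 × 0.0062 = $7.45
Paid family leave insurance: $1201.64 × 0.0059 = $7.09
Charitable contribution: $113.22
Parking deduction: $118.54
Total deductions = $84.11 + $265.97 + $10.50 + $7.45 + $7.09 + $113.22 + $118.54 = $606.88
Net pay = $1201.64 − $606.88 = $594.76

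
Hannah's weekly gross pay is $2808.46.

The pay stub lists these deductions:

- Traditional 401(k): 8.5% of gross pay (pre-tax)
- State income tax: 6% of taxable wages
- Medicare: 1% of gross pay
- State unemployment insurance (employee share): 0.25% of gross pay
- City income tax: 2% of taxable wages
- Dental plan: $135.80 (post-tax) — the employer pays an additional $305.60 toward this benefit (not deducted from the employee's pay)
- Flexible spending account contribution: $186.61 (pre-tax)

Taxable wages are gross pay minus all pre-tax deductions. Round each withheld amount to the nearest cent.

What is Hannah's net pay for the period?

Flexible spending account contribution: $186.61
Traditional 401(k): $2808.46 × 0.085 = $238.72
Pre-tax total = $186.61 + $238.72 = $425.33
Taxable wages = $2808.46 − $425.33 = $2383.13
State income tax: $2383.13 × 0.06 = $142.99
City income tax: $2383.13 × 0.02 = $47.66
State unemployment insurance (employee share): $2808.46 × 0.0025 = $7.02
Medicare: $2808.46 × 0.01 = $28.08
Dental plan: $135.80
(Employer's $305.60 toward dental plan is not withheld from the employee.)
Total deductions = $186.61 + $238.72 + $142.99 + $47.66 + $7.02 + $28.08 + $135.80 = $786.88
Net pay = $2808.46 − $786.88 = $2021.58

$2021.58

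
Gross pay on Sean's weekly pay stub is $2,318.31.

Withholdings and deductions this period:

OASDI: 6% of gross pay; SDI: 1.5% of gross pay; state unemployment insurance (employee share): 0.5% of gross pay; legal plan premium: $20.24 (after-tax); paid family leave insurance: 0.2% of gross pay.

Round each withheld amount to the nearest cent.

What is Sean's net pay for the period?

$2,107.97

SDI: $2,318.31 × 0.015 = $34.77
State unemployment insurance (employee share): $2,318.31 × 0.005 = $11.59
Paid family leave insurance: $2,318.31 × 0.002 = $4.64
OASDI: $2,318.31 × 0.06 = $139.10
Legal plan premium: $20.24
Total deductions = $34.77 + $11.59 + $4.64 + $139.10 + $20.24 = $210.34
Net pay = $2,318.31 − $210.34 = $2,107.97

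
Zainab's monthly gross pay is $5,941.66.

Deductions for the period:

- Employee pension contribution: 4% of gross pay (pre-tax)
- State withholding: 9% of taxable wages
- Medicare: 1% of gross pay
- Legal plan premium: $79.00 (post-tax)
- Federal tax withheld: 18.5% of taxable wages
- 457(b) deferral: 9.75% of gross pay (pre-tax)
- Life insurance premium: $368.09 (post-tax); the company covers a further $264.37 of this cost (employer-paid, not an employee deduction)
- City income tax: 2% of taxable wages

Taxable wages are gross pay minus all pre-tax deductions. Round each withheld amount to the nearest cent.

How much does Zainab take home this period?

$3,106.39

Employee pension contribution: $5,941.66 × 0.04 = $237.67
457(b) deferral: $5,941.66 × 0.0975 = $579.31
Pre-tax total = $237.67 + $579.31 = $816.98
Taxable wages = $5,941.66 − $816.98 = $5,124.68
Federal tax withheld: $5,124.68 × 0.185 = $948.07
State withholding: $5,124.68 × 0.09 = $461.22
City income tax: $5,124.68 × 0.02 = $102.49
Medicare: $5,941.66 × 0.01 = $59.42
Life insurance premium: $368.09
Legal plan premium: $79.00
(Employer's $264.37 toward life insurance premium is not withheld from the employee.)
Total deductions = $237.67 + $579.31 + $948.07 + $461.22 + $102.49 + $59.42 + $368.09 + $79.00 = $2,835.27
Net pay = $5,941.66 − $2,835.27 = $3,106.39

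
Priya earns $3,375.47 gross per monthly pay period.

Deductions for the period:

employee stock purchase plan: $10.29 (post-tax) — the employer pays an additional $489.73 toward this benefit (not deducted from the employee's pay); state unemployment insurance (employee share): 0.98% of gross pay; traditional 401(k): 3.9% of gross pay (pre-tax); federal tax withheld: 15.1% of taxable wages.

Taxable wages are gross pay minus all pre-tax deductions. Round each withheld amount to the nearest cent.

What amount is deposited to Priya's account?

Traditional 401(k): $3,375.47 × 0.039 = $131.64
Taxable wages = $3,375.47 − $131.64 = $3,243.83
Federal tax withheld: $3,243.83 × 0.151 = $489.82
State unemployment insurance (employee share): $3,375.47 × 0.0098 = $33.08
Employee stock purchase plan: $10.29
(Employer's $489.73 toward employee stock purchase plan is not withheld from the employee.)
Total deductions = $131.64 + $489.82 + $33.08 + $10.29 = $664.83
Net pay = $3,375.47 − $664.83 = $2,710.64

$2,710.64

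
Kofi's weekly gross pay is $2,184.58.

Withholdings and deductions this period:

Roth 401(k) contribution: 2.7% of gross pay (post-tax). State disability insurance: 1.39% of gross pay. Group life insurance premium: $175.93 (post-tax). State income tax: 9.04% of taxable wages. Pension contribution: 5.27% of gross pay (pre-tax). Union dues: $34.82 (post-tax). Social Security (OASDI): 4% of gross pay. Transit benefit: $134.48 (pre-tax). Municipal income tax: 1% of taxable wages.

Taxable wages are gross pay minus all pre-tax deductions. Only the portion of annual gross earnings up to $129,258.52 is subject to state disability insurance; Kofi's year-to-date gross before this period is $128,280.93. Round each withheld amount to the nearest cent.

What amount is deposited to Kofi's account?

Transit benefit: $134.48
Pension contribution: $2,184.58 × 0.0527 = $115.13
Pre-tax total = $134.48 + $115.13 = $249.61
Taxable wages = $2,184.58 − $249.61 = $1,934.97
Municipal income tax: $1,934.97 × 0.01 = $19.35
State income tax: $1,934.97 × 0.0904 = $174.92
Social Security (OASDI): $2,184.58 × 0.04 = $87.38
State disability insurance: only $129,258.52 − $128,280.93 = $977.59 of this check is subject → $977.59 × 0.0139 = $13.59
Union dues: $34.82
Roth 401(k) contribution: $2,184.58 × 0.027 = $58.98
Group life insurance premium: $175.93
Total deductions = $134.48 + $115.13 + $19.35 + $174.92 + $87.38 + $13.59 + $34.82 + $58.98 + $175.93 = $814.58
Net pay = $2,184.58 − $814.58 = $1,370.00

$1,370.00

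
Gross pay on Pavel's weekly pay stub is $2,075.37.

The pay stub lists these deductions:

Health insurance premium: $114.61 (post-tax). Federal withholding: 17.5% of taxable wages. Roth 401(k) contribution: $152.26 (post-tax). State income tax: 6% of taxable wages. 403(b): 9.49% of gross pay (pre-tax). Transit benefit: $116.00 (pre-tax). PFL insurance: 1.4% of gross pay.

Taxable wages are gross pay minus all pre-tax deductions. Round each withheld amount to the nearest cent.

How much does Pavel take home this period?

$1,052.32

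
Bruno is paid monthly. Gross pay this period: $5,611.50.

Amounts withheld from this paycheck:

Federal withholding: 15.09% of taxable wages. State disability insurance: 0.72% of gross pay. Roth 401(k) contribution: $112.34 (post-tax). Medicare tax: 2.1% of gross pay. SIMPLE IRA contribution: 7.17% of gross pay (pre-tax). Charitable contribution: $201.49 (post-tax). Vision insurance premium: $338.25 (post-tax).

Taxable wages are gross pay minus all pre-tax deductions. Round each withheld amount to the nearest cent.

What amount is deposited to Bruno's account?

SIMPLE IRA contribution: $5,611.50 × 0.0717 = $402.34
Taxable wages = $5,611.50 − $402.34 = $5,209.16
Federal withholding: $5,209.16 × 0.1509 = $786.06
State disability insurance: $5,611.50 × 0.0072 = $40.40
Medicare tax: $5,611.50 × 0.021 = $117.84
Roth 401(k) contribution: $112.34
Charitable contribution: $201.49
Vision insurance premium: $338.25
Total deductions = $402.34 + $786.06 + $40.40 + $117.84 + $112.34 + $201.49 + $338.25 = $1,998.72
Net pay = $5,611.50 − $1,998.72 = $3,612.78

$3,612.78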